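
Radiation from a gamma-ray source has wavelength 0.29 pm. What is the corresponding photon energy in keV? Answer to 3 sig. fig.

4280 keV

First convert: λ = 0.29 pm = 2.9 × 10^-13 m.
Apply E = hc/λ: E = 6.850 × 10^-13 J.
Converting to keV: E = 4275 keV ≈ 4280 keV.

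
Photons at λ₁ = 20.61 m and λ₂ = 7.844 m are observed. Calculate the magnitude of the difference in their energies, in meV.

Using E = hc/λ: E₁ = 9.6383e-27 J, E₂ = 2.5324e-26 J.
|ΔE| = |9.6383e-27 − 2.5324e-26| = 1.57e-26 J = 9.79e-5 meV.

9.79e-5 meV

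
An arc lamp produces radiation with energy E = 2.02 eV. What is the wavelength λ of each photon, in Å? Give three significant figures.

Use h = 6.62607015e-34 J·s, c = 2.99792458e8 m/s, 1 eV = 1.602176634e-19 J.
First convert: E = 2.02 eV = 3.2364e-19 J.
The photon relation is λ = hc/E, giving λ = 6.138e-7 m.
Converting to Å: λ = 6138 Å ≈ 6140 Å.

6140 Å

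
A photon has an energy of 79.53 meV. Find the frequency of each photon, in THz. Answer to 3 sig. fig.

19.2 THz

Use h = 6.62607015·10^-34 J·s, 1 eV = 1.602176634·10^-19 J.
First convert: E = 79.53 meV = 1.2742·10^-20 J.
The photon relation is f = E/h, giving f = 1.923·10^13 Hz.
Converting to THz: f = 19.23 THz ≈ 19.2 THz.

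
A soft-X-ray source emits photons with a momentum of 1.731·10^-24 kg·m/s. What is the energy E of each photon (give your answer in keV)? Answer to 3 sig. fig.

Apply E = pc: E = 5.189·10^-16 J.
Converting to keV: E = 3.239 keV ≈ 3.24 keV.

3.24 keV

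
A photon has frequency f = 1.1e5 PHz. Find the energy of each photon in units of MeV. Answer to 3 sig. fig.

Convert to SI: f = 1.1e5 PHz = 1.1e20 Hz.
Since E = hf for a photon, E = 7.289e-14 J.
Converting to MeV: E = 0.4549 MeV ≈ 0.455 MeV.

0.455 MeV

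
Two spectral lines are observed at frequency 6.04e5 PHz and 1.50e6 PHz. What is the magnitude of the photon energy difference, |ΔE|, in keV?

3710 keV

Using E = hf: E₁ = 4.002e-13 J, E₂ = 9.939e-13 J.
|ΔE| = |4.002e-13 − 9.939e-13| = 5.94e-13 J = 3710 keV.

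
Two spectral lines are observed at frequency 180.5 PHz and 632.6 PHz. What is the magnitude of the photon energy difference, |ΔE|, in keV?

Using E = hf: E₁ = 1.1960 × 10^-16 J, E₂ = 4.1917 × 10^-16 J.
|ΔE| = |1.1960 × 10^-16 − 4.1917 × 10^-16| = 3.00 × 10^-16 J = 1.87 keV.

1.87 keV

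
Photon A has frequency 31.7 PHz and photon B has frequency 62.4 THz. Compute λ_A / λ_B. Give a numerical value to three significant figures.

1.97 × 10^-3

λ_A = 9.457 × 10^-9 m (from frequency = 31.7 PHz, via λ = c/f).
λ_B = 4.804 × 10^-6 m (from frequency = 62.4 THz, via λ = c/f).
Ratio = 9.457 × 10^-9 / 4.804 × 10^-6 = 1.97 × 10^-3.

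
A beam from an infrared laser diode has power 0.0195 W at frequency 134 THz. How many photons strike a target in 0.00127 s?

2.79e14 photons

Total energy: E_total = P·t = 0.0195 × 0.00127 = 2.477e-5 J.
Per-photon energy: E = 8.879e-20 J.
N = E_total / E_photon = 2.79e14.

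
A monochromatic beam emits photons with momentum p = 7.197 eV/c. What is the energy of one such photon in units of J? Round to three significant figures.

In SI units: p = 7.197 eV/c = 3.8463 × 10^-27 kg·m/s.
The photon relation is E = pc, giving E = 1.153 × 10^-18 J.
So E ≈ 1.15 × 10^-18 J.

1.15 × 10^-18 J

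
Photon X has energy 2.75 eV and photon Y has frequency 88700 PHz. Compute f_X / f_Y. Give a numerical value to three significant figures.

7.50 × 10^-6

f_X = 6.649 × 10^14 Hz (from energy = 2.75 eV, via f = E/h).
f_Y = 8.870 × 10^19 Hz (from frequency = 88700 PHz, via f given directly).
Ratio = 6.649 × 10^14 / 8.870 × 10^19 = 7.50 × 10^-6.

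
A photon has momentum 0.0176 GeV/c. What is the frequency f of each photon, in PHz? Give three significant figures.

In SI units: p = 0.0176 GeV/c = 9.4059·10^-21 kg·m/s.
The photon relation is f = pc/h, giving f = 4.256·10^21 Hz.
Converting to PHz: f = 4.256·10^6 PHz ≈ 4.26·10^6 PHz.

4.26·10^6 PHz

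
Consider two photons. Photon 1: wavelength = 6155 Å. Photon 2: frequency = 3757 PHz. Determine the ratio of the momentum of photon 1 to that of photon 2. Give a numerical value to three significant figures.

p_1 = 1.077 × 10^-27 kg·m/s (from wavelength = 6155 Å, via p = h/λ).
p_2 = 8.304 × 10^-24 kg·m/s (from frequency = 3757 PHz, via p = hf/c).
Ratio = 1.077 × 10^-27 / 8.304 × 10^-24 = 1.30 × 10^-4.

1.30 × 10^-4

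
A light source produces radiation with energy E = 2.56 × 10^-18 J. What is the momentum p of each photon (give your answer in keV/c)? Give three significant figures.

For a photon p = E/c, so p = 8.539 × 10^-27 kg·m/s.
Converting to keV/c: p = 0.01598 keV/c ≈ 0.0160 keV/c.

0.0160 keV/c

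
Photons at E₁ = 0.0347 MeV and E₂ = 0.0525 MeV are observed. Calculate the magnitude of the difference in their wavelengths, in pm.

12.1 pm

Using λ = hc/E: λ₁ = 3.573e-11 m, λ₂ = 2.362e-11 m.
|Δλ| = |3.573e-11 − 2.362e-11| = 1.21e-11 m = 12.1 pm.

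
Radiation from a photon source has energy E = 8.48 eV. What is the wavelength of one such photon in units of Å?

1460 Å

(h = 6.62607015e-34 J·s, c = 2.99792458e8 m/s, 1 eV = 1.602176634e-19 J.)
In SI units: E = 8.48 eV = 1.3586e-18 J.
For a photon λ = hc/E, so λ = 1.462e-7 m.
Converting to Å: λ = 1462 Å ≈ 1460 Å.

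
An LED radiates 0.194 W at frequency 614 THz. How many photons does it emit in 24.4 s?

Total energy: E_total = P·t = 0.194 × 24.4 = 4.734 J.
Per-photon energy: E = 4.068 × 10^-19 J.
N = E_total / E_photon = 1.16 × 10^19.

1.16 × 10^19 photons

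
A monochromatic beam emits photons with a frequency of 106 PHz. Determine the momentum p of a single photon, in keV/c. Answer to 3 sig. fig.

0.438 keV/c

Convert to SI: f = 106 PHz = 1.06 × 10^17 Hz.
The photon relation is p = hf/c, giving p = 2.343 × 10^-25 kg·m/s.
Converting to keV/c: p = 0.4384 keV/c ≈ 0.438 keV/c.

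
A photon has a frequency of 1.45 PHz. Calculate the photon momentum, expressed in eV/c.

6.00 eV/c

(h = 6.62607015 × 10^-34 J·s, c = 2.99792458 × 10^8 m/s, 1 eV = 1.602176634 × 10^-19 J.)
In SI units: f = 1.45 PHz = 1.45 × 10^15 Hz.
For a photon p = hf/c, so p = 3.205 × 10^-27 kg·m/s.
Converting to eV/c: p = 5.997 eV/c ≈ 6.00 eV/c.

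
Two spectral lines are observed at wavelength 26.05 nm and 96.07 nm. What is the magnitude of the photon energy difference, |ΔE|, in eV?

Using E = hc/λ: E₁ = 7.6255 × 10^-18 J, E₂ = 2.0677 × 10^-18 J.
|ΔE| = |7.6255 × 10^-18 − 2.0677 × 10^-18| = 5.56 × 10^-18 J = 34.7 eV.

34.7 eV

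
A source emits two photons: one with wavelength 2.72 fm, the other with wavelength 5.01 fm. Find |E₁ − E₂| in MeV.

208 MeV

Using E = hc/λ: E₁ = 7.303e-11 J, E₂ = 3.965e-11 J.
|ΔE| = |7.303e-11 − 3.965e-11| = 3.34e-11 J = 208 MeV.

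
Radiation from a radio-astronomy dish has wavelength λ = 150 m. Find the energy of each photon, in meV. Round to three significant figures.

8.27 × 10^-6 meV

The photon relation is E = hc/λ, giving E = 1.324 × 10^-27 J.
Converting to meV: E = 8.266 × 10^-6 meV ≈ 8.27 × 10^-6 meV.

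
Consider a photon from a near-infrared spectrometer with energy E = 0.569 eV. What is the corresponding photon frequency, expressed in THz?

138 THz

Use h = 6.62607015 × 10^-34 J·s, 1 eV = 1.602176634 × 10^-19 J.
First convert: E = 0.569 eV = 9.1164 × 10^-20 J.
For a photon f = E/h, so f = 1.376 × 10^14 Hz.
Converting to THz: f = 137.6 THz ≈ 138 THz.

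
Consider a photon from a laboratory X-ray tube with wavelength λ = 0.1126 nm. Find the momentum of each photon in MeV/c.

First convert: λ = 0.1126 nm = 1.126 × 10^-10 m.
Since p = h/λ for a photon, p = 5.885 × 10^-24 kg·m/s.
Converting to MeV/c: p = 0.01101 MeV/c ≈ 0.0110 MeV/c.

0.0110 MeV/c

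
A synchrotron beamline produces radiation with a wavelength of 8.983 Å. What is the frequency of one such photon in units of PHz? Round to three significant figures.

334 PHz

Use c = 2.99792458e8 m/s.
Convert to SI: λ = 8.983 Å = 8.983e-10 m.
For a photon f = c/λ, so f = 3.337e17 Hz.
Converting to PHz: f = 333.7 PHz ≈ 334 PHz.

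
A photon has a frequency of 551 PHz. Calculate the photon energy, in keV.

2.28 keV

(h = 6.62607015 × 10^-34 J·s, 1 eV = 1.602176634 × 10^-19 J.)
In SI units: f = 551 PHz = 5.51 × 10^17 Hz.
The photon relation is E = hf, giving E = 3.651 × 10^-16 J.
Converting to keV: E = 2.279 keV ≈ 2.28 keV.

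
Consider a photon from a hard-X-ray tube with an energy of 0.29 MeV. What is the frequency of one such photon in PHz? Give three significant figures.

First convert: E = 0.29 MeV = 4.6463e-14 J.
Since f = E/h for a photon, f = 7.012e19 Hz.
Converting to PHz: f = 70120 PHz ≈ 7.01e4 PHz.

7.01e4 PHz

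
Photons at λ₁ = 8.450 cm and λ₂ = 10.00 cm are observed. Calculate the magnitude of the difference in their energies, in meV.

2.27e-3 meV

Using E = hc/λ: E₁ = 2.3508e-24 J, E₂ = 1.9864e-24 J.
|ΔE| = |2.3508e-24 − 1.9864e-24| = 3.64e-25 J = 2.27e-3 meV.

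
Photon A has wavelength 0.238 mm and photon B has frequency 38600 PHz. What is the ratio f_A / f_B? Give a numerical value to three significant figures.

3.26·10^-8

f_A = 1.260·10^12 Hz (from wavelength = 0.238 mm, via f = c/λ).
f_B = 3.860·10^19 Hz (from frequency = 38600 PHz, via f given directly).
Ratio = 1.260·10^12 / 3.860·10^19 = 3.26·10^-8.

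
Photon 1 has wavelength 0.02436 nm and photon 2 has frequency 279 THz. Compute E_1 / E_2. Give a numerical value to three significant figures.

4.41 × 10^4

E_1 = 8.155 × 10^-15 J (from wavelength = 0.02436 nm, via E = hc/λ).
E_2 = 1.849 × 10^-19 J (from frequency = 279 THz, via E = hf).
Ratio = 8.155 × 10^-15 / 1.849 × 10^-19 = 4.41 × 10^4.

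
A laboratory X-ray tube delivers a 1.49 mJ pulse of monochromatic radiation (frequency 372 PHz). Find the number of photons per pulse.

6.04e12 photons

Per-photon energy: E = 2.465e-16 J (from frequency = 372 PHz).
N = E_total / E_photon = 0.00149 J / 2.465e-16 J = 6.04e12.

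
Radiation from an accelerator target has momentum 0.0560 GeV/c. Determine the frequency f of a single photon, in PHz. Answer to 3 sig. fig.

Convert to SI: p = 0.0560 GeV/c = 2.9928 × 10^-20 kg·m/s.
For a photon f = pc/h, so f = 1.354 × 10^22 Hz.
Converting to PHz: f = 1.354 × 10^7 PHz ≈ 1.35 × 10^7 PHz.

1.35 × 10^7 PHz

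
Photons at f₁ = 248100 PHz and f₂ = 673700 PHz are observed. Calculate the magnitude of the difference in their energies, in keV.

1760 keV

Using E = hf: E₁ = 1.6439·10^-13 J, E₂ = 4.4640·10^-13 J.
|ΔE| = |1.6439·10^-13 − 4.4640·10^-13| = 2.82·10^-13 J = 1760 keV.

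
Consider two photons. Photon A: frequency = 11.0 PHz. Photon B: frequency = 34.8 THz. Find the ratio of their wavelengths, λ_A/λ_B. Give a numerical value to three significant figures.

λ_A = 2.725 × 10^-8 m (from frequency = 11.0 PHz, via λ = c/f).
λ_B = 8.615 × 10^-6 m (from frequency = 34.8 THz, via λ = c/f).
Ratio = 2.725 × 10^-8 / 8.615 × 10^-6 = 3.16 × 10^-3.

3.16 × 10^-3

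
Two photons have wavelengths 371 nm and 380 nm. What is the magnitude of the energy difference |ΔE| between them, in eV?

Using E = hc/λ: E₁ = 5.354 × 10^-19 J, E₂ = 5.227 × 10^-19 J.
|ΔE| = |5.354 × 10^-19 − 5.227 × 10^-19| = 1.27 × 10^-20 J = 0.0792 eV.

0.0792 eV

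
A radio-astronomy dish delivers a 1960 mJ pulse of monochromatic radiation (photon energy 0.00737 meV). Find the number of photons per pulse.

Per-photon energy: E = 1.181e-24 J (from energy = 0.00737 meV).
N = E_total / E_photon = 1.96 J / 1.181e-24 J = 1.66e24.

1.66e24 photons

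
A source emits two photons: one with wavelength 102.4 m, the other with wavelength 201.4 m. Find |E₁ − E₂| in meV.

5.95e-6 meV

Using E = hc/λ: E₁ = 1.9399e-27 J, E₂ = 9.8632e-28 J.
|ΔE| = |1.9399e-27 − 9.8632e-28| = 9.54e-28 J = 5.95e-6 meV.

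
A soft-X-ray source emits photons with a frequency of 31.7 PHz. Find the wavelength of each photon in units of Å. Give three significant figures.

94.6 Å

Convert to SI: f = 31.7 PHz = 3.17·10^16 Hz.
The photon relation is λ = c/f, giving λ = 9.457·10^-9 m.
Converting to Å: λ = 94.57 Å ≈ 94.6 Å.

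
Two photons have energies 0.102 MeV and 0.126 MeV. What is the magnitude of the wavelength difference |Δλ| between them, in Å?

0.0232 Å

Using λ = hc/E: λ₁ = 1.216e-11 m, λ₂ = 9.840e-12 m.
|Δλ| = |1.216e-11 − 9.840e-12| = 2.32e-12 m = 0.0232 Å.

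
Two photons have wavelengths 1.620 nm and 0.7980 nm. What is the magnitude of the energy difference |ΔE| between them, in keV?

0.788 keV

Using E = hc/λ: E₁ = 1.2262 × 10^-16 J, E₂ = 2.4893 × 10^-16 J.
|ΔE| = |1.2262 × 10^-16 − 2.4893 × 10^-16| = 1.26 × 10^-16 J = 0.788 keV.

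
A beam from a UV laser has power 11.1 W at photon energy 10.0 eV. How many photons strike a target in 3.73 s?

Total energy: E_total = P·t = 11.1 × 3.73 = 41.40 J.
Per-photon energy: E = 1.602e-18 J.
N = E_total / E_photon = 2.58e19.

2.58e19 photons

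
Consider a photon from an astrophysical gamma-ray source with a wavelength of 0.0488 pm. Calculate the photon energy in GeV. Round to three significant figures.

0.0254 GeV

(h = 6.62607015 × 10^-34 J·s, c = 2.99792458 × 10^8 m/s, 1 eV = 1.602176634 × 10^-19 J.)
First convert: λ = 0.0488 pm = 4.88 × 10^-14 m.
Since E = hc/λ for a photon, E = 4.071 × 10^-12 J.
Converting to GeV: E = 0.02541 GeV ≈ 0.0254 GeV.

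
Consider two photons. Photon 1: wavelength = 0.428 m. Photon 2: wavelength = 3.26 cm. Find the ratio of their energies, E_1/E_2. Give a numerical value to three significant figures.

0.0762

E_1 = 4.641·10^-25 J (from wavelength = 0.428 m, via E = hc/λ).
E_2 = 6.093·10^-24 J (from wavelength = 3.26 cm, via E = hc/λ).
Ratio = 4.641·10^-25 / 6.093·10^-24 = 0.0762.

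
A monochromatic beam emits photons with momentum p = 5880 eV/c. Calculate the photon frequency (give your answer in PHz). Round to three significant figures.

1420 PHz

Use h = 6.62607015·10^-34 J·s, c = 2.99792458·10^8 m/s, 1 eV = 1.602176634·10^-19 J.
First convert: p = 5880 eV/c = 3.1424·10^-24 kg·m/s.
Apply f = pc/h: f = 1.422·10^18 Hz.
Converting to PHz: f = 1422 PHz ≈ 1420 PHz.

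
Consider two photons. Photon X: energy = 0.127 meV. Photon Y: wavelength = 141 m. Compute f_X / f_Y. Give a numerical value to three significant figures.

f_X = 3.071e10 Hz (from energy = 0.127 meV, via f = E/h).
f_Y = 2.126e6 Hz (from wavelength = 141 m, via f = c/λ).
Ratio = 3.071e10 / 2.126e6 = 1.44e4.

1.44e4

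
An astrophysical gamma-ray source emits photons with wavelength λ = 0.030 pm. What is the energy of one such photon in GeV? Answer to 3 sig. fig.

0.0413 GeV

Use h = 6.62607015e-34 J·s, c = 2.99792458e8 m/s, 1 eV = 1.602176634e-19 J.
Convert to SI: λ = 0.030 pm = 3.0e-14 m.
For a photon E = hc/λ, so E = 6.621e-12 J.
Converting to GeV: E = 0.04133 GeV ≈ 0.0413 GeV.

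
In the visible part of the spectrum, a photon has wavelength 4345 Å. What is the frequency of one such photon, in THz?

(c = 2.99792458 × 10^8 m/s.)
First convert: λ = 4345 Å = 4.345 × 10^-7 m.
Since f = c/λ for a photon, f = 6.900 × 10^14 Hz.
Converting to THz: f = 690.0 THz ≈ 690 THz.

690 THz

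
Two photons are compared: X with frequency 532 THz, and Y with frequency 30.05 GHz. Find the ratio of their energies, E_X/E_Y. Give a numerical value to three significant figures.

E_X = 3.525 × 10^-19 J (from frequency = 532 THz, via E = hf).
E_Y = 1.991 × 10^-23 J (from frequency = 30.05 GHz, via E = hf).
Ratio = 3.525 × 10^-19 / 1.991 × 10^-23 = 1.77 × 10^4.

1.77 × 10^4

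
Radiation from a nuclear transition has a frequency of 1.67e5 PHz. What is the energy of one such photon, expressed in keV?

In SI units: f = 1.67e5 PHz = 1.67e20 Hz.
Since E = hf for a photon, E = 1.107e-13 J.
Converting to keV: E = 690.7 keV ≈ 691 keV.

691 keV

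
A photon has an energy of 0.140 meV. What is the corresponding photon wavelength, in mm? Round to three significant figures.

8.86 mm

(h = 6.62607015e-34 J·s, c = 2.99792458e8 m/s, 1 eV = 1.602176634e-19 J.)
Convert to SI: E = 0.140 meV = 2.2430e-23 J.
The photon relation is λ = hc/E, giving λ = 0.008856 m.
Converting to mm: λ = 8.856 mm ≈ 8.86 mm.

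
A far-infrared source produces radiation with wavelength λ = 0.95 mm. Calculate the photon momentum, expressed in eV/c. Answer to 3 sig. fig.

1.31e-3 eV/c

(h = 6.62607015e-34 J·s, c = 2.99792458e8 m/s, 1 eV = 1.602176634e-19 J.)
Convert to SI: λ = 0.95 mm = 9.5e-4 m.
The photon relation is p = h/λ, giving p = 6.975e-31 kg·m/s.
Converting to eV/c: p = 0.001305 eV/c ≈ 1.31e-3 eV/c.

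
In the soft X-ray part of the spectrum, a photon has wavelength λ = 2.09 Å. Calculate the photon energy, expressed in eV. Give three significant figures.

Use h = 6.62607015 × 10^-34 J·s, c = 2.99792458 × 10^8 m/s, 1 eV = 1.602176634 × 10^-19 J.
In SI units: λ = 2.09 Å = 2.09 × 10^-10 m.
Since E = hc/λ for a photon, E = 9.505 × 10^-16 J.
Converting to eV: E = 5932 eV ≈ 5930 eV.

5930 eV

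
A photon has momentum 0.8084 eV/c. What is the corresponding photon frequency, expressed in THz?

195 THz

In SI units: p = 0.8084 eV/c = 4.3203 × 10^-28 kg·m/s.
Apply f = pc/h: f = 1.955 × 10^14 Hz.
Converting to THz: f = 195.5 THz ≈ 195 THz.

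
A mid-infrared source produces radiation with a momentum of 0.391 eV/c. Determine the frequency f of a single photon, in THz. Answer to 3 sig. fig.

94.5 THz

First convert: p = 0.391 eV/c = 2.0896e-28 kg·m/s.
Since f = pc/h for a photon, f = 9.454e13 Hz.
Converting to THz: f = 94.54 THz ≈ 94.5 THz.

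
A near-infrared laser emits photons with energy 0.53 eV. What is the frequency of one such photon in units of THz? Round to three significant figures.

Convert to SI: E = 0.53 eV = 8.4915e-20 J.
The photon relation is f = E/h, giving f = 1.282e14 Hz.
Converting to THz: f = 128.2 THz ≈ 128 THz.

128 THz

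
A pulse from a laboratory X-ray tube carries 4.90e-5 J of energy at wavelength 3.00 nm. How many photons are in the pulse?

Per-photon energy: E = 6.621e-17 J (from wavelength = 3.00 nm).
N = E_total / E_photon = 4.90e-5 J / 6.621e-17 J = 7.40e11.

7.40e11 photons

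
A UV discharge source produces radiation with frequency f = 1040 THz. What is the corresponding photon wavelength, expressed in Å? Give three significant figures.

2880 Å

In SI units: f = 1040 THz = 1.040 × 10^15 Hz.
For a photon λ = c/f, so λ = 2.883 × 10^-7 m.
Converting to Å: λ = 2883 Å ≈ 2880 Å.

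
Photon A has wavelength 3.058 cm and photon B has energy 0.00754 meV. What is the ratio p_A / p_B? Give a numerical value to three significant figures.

5.38

p_A = 2.167·10^-32 kg·m/s (from wavelength = 3.058 cm, via p = h/λ).
p_B = 4.030·10^-33 kg·m/s (from energy = 0.00754 meV, via p = E/c).
Ratio = 2.167·10^-32 / 4.030·10^-33 = 5.38.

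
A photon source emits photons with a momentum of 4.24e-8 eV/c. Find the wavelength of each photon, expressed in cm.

Take h = 6.62607015e-34 J·s, c = 2.99792458e8 m/s, 1 eV = 1.602176634e-19 J.
In SI units: p = 4.24e-8 eV/c = 2.2660e-35 kg·m/s.
Since λ = h/p for a photon, λ = 29.24 m.
Converting to cm: λ = 2924 cm ≈ 2920 cm.

2920 cm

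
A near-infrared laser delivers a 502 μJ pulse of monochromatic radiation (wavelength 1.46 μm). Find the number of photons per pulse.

Per-photon energy: E = 1.361 × 10^-19 J (from wavelength = 1.46 μm).
N = E_total / E_photon = 5.02 × 10^-4 J / 1.361 × 10^-19 J = 3.69 × 10^15.

3.69 × 10^15 photons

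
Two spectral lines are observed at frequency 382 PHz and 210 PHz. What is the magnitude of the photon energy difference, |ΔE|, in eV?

Using E = hf: E₁ = 2.531 × 10^-16 J, E₂ = 1.391 × 10^-16 J.
|ΔE| = |2.531 × 10^-16 − 1.391 × 10^-16| = 1.14 × 10^-16 J = 711 eV.

711 eV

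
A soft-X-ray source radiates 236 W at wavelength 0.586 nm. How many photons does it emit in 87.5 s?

Total energy: E_total = P·t = 236 × 87.5 = 20650 J.
Per-photon energy: E = 3.390 × 10^-16 J.
N = E_total / E_photon = 6.09 × 10^19.

6.09 × 10^19 photons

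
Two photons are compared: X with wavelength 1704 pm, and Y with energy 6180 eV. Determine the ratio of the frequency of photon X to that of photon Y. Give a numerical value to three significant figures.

f_X = 1.759e17 Hz (from wavelength = 1704 pm, via f = c/λ).
f_Y = 1.494e18 Hz (from energy = 6180 eV, via f = E/h).
Ratio = 1.759e17 / 1.494e18 = 0.118.

0.118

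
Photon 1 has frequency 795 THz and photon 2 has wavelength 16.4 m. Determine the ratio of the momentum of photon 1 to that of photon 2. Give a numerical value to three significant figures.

p_1 = 1.757 × 10^-27 kg·m/s (from frequency = 795 THz, via p = hf/c).
p_2 = 4.040 × 10^-35 kg·m/s (from wavelength = 16.4 m, via p = h/λ).
Ratio = 1.757 × 10^-27 / 4.040 × 10^-35 = 4.35 × 10^7.

4.35 × 10^7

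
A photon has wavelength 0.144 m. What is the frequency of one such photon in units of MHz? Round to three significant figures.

2080 MHz

Use c = 2.99792458 × 10^8 m/s.
Apply f = c/λ: f = 2.082 × 10^9 Hz.
Converting to MHz: f = 2082 MHz ≈ 2080 MHz.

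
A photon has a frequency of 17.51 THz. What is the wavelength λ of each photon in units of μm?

17.1 μm

In SI units: f = 17.51 THz = 1.751 × 10^13 Hz.
Since λ = c/f for a photon, λ = 1.712 × 10^-5 m.
Converting to μm: λ = 17.12 μm ≈ 17.1 μm.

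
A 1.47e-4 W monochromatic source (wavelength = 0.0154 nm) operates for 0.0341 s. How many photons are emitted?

3.89e8 photons

Total energy: E_total = P·t = 1.47e-4 × 0.0341 = 5.013e-6 J.
Per-photon energy: E = 1.290e-14 J.
N = E_total / E_photon = 3.89e8.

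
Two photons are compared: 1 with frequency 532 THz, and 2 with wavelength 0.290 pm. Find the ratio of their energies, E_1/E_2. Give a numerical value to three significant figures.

5.15e-7

E_1 = 3.525e-19 J (from frequency = 532 THz, via E = hf).
E_2 = 6.850e-13 J (from wavelength = 0.290 pm, via E = hc/λ).
Ratio = 3.525e-19 / 6.850e-13 = 5.15e-7.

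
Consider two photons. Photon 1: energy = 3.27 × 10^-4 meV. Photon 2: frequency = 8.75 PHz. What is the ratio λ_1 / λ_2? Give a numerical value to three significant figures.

λ_1 = 3.792 m (from energy = 3.27 × 10^-4 meV, via λ = hc/E).
λ_2 = 3.426 × 10^-8 m (from frequency = 8.75 PHz, via λ = c/f).
Ratio = 3.792 / 3.426 × 10^-8 = 1.11 × 10^8.

1.11 × 10^8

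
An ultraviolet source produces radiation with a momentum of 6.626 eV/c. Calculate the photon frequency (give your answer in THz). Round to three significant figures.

Convert to SI: p = 6.626 eV/c = 3.5411 × 10^-27 kg·m/s.
Since f = pc/h for a photon, f = 1.602 × 10^15 Hz.
Converting to THz: f = 1602 THz ≈ 1600 THz.

1600 THz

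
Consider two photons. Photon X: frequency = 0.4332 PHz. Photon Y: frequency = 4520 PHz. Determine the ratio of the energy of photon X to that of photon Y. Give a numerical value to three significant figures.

E_X = 2.870e-19 J (from frequency = 0.4332 PHz, via E = hf).
E_Y = 2.995e-15 J (from frequency = 4520 PHz, via E = hf).
Ratio = 2.870e-19 / 2.995e-15 = 9.58e-5.

9.58e-5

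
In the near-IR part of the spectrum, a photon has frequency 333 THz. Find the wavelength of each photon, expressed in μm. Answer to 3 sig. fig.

Use c = 2.99792458 × 10^8 m/s.
First convert: f = 333 THz = 3.33 × 10^14 Hz.
For a photon λ = c/f, so λ = 9.003 × 10^-7 m.
Converting to μm: λ = 0.9003 μm ≈ 0.900 μm.

0.900 μm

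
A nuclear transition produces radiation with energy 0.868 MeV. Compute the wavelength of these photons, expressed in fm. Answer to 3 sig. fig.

(h = 6.62607015 × 10^-34 J·s, c = 2.99792458 × 10^8 m/s, 1 eV = 1.602176634 × 10^-19 J.)
In SI units: E = 0.868 MeV = 1.3907 × 10^-13 J.
Since λ = hc/E for a photon, λ = 1.428 × 10^-12 m.
Converting to fm: λ = 1428 fm ≈ 1430 fm.

1430 fm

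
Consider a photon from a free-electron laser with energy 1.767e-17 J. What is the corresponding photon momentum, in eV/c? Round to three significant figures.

Take c = 2.99792458e8 m/s, 1 eV = 1.602176634e-19 J.
Since p = E/c for a photon, p = 5.894e-26 kg·m/s.
Converting to eV/c: p = 110.3 eV/c ≈ 110 eV/c.

110 eV/c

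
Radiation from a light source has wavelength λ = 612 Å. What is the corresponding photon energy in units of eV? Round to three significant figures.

20.3 eV

Take h = 6.62607015·10^-34 J·s, c = 2.99792458·10^8 m/s, 1 eV = 1.602176634·10^-19 J.
Convert to SI: λ = 612 Å = 6.12·10^-8 m.
For a photon E = hc/λ, so E = 3.246·10^-18 J.
Converting to eV: E = 20.26 eV ≈ 20.3 eV.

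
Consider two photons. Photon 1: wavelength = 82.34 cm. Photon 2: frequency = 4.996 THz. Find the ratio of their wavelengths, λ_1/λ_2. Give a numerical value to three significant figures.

1.37 × 10^4

λ_1 = 0.8234 m (from wavelength = 82.34 cm, via λ given directly).
λ_2 = 6.001 × 10^-5 m (from frequency = 4.996 THz, via λ = c/f).
Ratio = 0.8234 / 6.001 × 10^-5 = 1.37 × 10^4.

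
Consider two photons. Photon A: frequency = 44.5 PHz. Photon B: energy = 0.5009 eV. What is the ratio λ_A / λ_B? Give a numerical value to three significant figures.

2.72 × 10^-3

λ_A = 6.737 × 10^-9 m (from frequency = 44.5 PHz, via λ = c/f).
λ_B = 2.475 × 10^-6 m (from energy = 0.5009 eV, via λ = hc/E).
Ratio = 6.737 × 10^-9 / 2.475 × 10^-6 = 2.72 × 10^-3.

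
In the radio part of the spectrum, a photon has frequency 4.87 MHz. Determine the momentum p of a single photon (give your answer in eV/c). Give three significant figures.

Use h = 6.62607015·10^-34 J·s, c = 2.99792458·10^8 m/s, 1 eV = 1.602176634·10^-19 J.
In SI units: f = 4.87 MHz = 4.87·10^6 Hz.
The photon relation is p = hf/c, giving p = 1.076·10^-35 kg·m/s.
Converting to eV/c: p = 2.014·10^-8 eV/c ≈ 2.01·10^-8 eV/c.

2.01·10^-8 eV/c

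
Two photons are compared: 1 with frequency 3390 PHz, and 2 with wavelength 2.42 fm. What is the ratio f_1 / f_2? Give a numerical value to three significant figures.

f_1 = 3.390 × 10^18 Hz (from frequency = 3390 PHz, via f given directly).
f_2 = 1.239 × 10^23 Hz (from wavelength = 2.42 fm, via f = c/λ).
Ratio = 3.390 × 10^18 / 1.239 × 10^23 = 2.74 × 10^-5.

2.74 × 10^-5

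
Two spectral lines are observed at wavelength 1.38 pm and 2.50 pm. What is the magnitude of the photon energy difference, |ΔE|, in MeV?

0.402 MeV

Using E = hc/λ: E₁ = 1.439e-13 J, E₂ = 7.946e-14 J.
|ΔE| = |1.439e-13 − 7.946e-14| = 6.45e-14 J = 0.402 MeV.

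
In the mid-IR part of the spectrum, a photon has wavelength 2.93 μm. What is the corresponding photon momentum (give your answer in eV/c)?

0.423 eV/c

First convert: λ = 2.93 μm = 2.93·10^-6 m.
Since p = h/λ for a photon, p = 2.261·10^-28 kg·m/s.
Converting to eV/c: p = 0.4232 eV/c ≈ 0.423 eV/c.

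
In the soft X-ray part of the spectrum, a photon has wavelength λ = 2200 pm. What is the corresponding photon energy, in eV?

564 eV

Take h = 6.62607015e-34 J·s, c = 2.99792458e8 m/s, 1 eV = 1.602176634e-19 J.
First convert: λ = 2200 pm = 2.20e-9 m.
For a photon E = hc/λ, so E = 9.029e-17 J.
Converting to eV: E = 563.6 eV ≈ 564 eV.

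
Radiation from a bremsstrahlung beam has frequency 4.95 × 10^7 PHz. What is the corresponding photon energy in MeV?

In SI units: f = 4.95 × 10^7 PHz = 4.95 × 10^22 Hz.
Apply E = hf: E = 3.280 × 10^-11 J.
Converting to MeV: E = 204.7 MeV ≈ 205 MeV.

205 MeV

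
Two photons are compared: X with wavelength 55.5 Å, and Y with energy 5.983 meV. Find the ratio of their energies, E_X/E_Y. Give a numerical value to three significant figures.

E_X = 3.579·10^-17 J (from wavelength = 55.5 Å, via E = hc/λ).
E_Y = 9.586·10^-22 J (from energy = 5.983 meV, via E given directly).
Ratio = 3.579·10^-17 / 9.586·10^-22 = 3.73·10^4.

3.73·10^4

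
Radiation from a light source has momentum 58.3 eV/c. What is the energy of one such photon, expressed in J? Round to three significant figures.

(c = 2.99792458e8 m/s, 1 eV = 1.602176634e-19 J.)
First convert: p = 58.3 eV/c = 3.1157e-26 kg·m/s.
For a photon E = pc, so E = 9.341e-18 J.
So E ≈ 9.34e-18 J.

9.34e-18 J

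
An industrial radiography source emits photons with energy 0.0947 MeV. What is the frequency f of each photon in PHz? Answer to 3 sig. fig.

(h = 6.62607015e-34 J·s, 1 eV = 1.602176634e-19 J.)
In SI units: E = 0.0947 MeV = 1.5173e-14 J.
Apply f = E/h: f = 2.290e19 Hz.
Converting to PHz: f = 22900 PHz ≈ 2.29e4 PHz.

2.29e4 PHz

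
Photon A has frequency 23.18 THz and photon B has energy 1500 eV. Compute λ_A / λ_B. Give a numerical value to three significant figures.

1.56e4

λ_A = 1.293e-5 m (from frequency = 23.18 THz, via λ = c/f).
λ_B = 8.266e-10 m (from energy = 1500 eV, via λ = hc/E).
Ratio = 1.293e-5 / 8.266e-10 = 1.56e4.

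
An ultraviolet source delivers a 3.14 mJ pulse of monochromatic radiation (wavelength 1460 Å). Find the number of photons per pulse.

2.31e15 photons

Per-photon energy: E = 1.361e-18 J (from wavelength = 1460 Å).
N = E_total / E_photon = 0.00314 J / 1.361e-18 J = 2.31e15.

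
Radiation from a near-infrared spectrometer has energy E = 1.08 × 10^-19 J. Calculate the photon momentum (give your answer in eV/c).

For a photon p = E/c, so p = 3.602 × 10^-28 kg·m/s.
Converting to eV/c: p = 0.6741 eV/c ≈ 0.674 eV/c.

0.674 eV/c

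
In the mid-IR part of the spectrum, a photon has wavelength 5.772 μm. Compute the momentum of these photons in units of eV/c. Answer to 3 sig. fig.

0.215 eV/c

First convert: λ = 5.772 μm = 5.772·10^-6 m.
Apply p = h/λ: p = 1.148·10^-28 kg·m/s.
Converting to eV/c: p = 0.2148 eV/c ≈ 0.215 eV/c.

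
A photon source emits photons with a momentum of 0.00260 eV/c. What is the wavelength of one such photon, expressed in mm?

In SI units: p = 0.00260 eV/c = 1.3895 × 10^-30 kg·m/s.
The photon relation is λ = h/p, giving λ = 4.769 × 10^-4 m.
Converting to mm: λ = 0.4769 mm ≈ 0.477 mm.

0.477 mm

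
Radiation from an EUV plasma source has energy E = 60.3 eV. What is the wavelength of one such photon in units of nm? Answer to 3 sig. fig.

20.6 nm

Use h = 6.62607015 × 10^-34 J·s, c = 2.99792458 × 10^8 m/s, 1 eV = 1.602176634 × 10^-19 J.
In SI units: E = 60.3 eV = 9.6611 × 10^-18 J.
Since λ = hc/E for a photon, λ = 2.056 × 10^-8 m.
Converting to nm: λ = 20.56 nm ≈ 20.6 nm.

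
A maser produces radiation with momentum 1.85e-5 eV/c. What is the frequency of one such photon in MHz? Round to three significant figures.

4470 MHz

Take h = 6.62607015e-34 J·s, c = 2.99792458e8 m/s, 1 eV = 1.602176634e-19 J.
First convert: p = 1.85e-5 eV/c = 9.8869e-33 kg·m/s.
Apply f = pc/h: f = 4.473e9 Hz.
Converting to MHz: f = 4473 MHz ≈ 4470 MHz.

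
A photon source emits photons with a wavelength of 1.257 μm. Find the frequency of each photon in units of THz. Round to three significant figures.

First convert: λ = 1.257 μm = 1.257 × 10^-6 m.
Since f = c/λ for a photon, f = 2.385 × 10^14 Hz.
Converting to THz: f = 238.5 THz ≈ 238 THz.

238 THz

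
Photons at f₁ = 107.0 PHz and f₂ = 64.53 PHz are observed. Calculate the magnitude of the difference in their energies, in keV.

0.176 keV

Using E = hf: E₁ = 7.0899e-17 J, E₂ = 4.2758e-17 J.
|ΔE| = |7.0899e-17 − 4.2758e-17| = 2.81e-17 J = 0.176 keV.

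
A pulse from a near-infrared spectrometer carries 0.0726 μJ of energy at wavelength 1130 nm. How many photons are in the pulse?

4.13·10^11 photons

Per-photon energy: E = 1.758·10^-19 J (from wavelength = 1130 nm).
N = E_total / E_photon = 7.26·10^-8 J / 1.758·10^-19 J = 4.13·10^11.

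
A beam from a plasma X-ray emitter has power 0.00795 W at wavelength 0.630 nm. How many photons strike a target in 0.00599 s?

Total energy: E_total = P·t = 0.00795 × 0.00599 = 4.762·10^-5 J.
Per-photon energy: E = 3.153·10^-16 J.
N = E_total / E_photon = 1.51·10^11.

1.51·10^11 photons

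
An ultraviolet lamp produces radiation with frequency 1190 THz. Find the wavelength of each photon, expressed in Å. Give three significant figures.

2520 Å

(c = 2.99792458·10^8 m/s.)
In SI units: f = 1190 THz = 1.19·10^15 Hz.
Apply λ = c/f: λ = 2.519·10^-7 m.
Converting to Å: λ = 2519 Å ≈ 2520 Å.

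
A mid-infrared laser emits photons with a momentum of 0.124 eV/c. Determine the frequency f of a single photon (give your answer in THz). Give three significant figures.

30.0 THz

Use h = 6.62607015e-34 J·s, c = 2.99792458e8 m/s, 1 eV = 1.602176634e-19 J.
First convert: p = 0.124 eV/c = 6.6269e-29 kg·m/s.
Apply f = pc/h: f = 2.998e13 Hz.
Converting to THz: f = 29.98 THz ≈ 30.0 THz.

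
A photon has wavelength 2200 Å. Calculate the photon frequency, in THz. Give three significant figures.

Convert to SI: λ = 2200 Å = 2.2e-7 m.
The photon relation is f = c/λ, giving f = 1.363e15 Hz.
Converting to THz: f = 1363 THz ≈ 1360 THz.

1360 THz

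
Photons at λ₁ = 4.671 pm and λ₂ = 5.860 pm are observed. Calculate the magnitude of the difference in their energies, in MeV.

Using E = hc/λ: E₁ = 4.2527 × 10^-14 J, E₂ = 3.3898 × 10^-14 J.
|ΔE| = |4.2527 × 10^-14 − 3.3898 × 10^-14| = 8.63 × 10^-15 J = 0.0539 MeV.

0.0539 MeV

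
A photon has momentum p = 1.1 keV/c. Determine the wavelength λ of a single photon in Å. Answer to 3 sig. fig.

11.3 Å

In SI units: p = 1.1 keV/c = 5.8787e-25 kg·m/s.
Since λ = h/p for a photon, λ = 1.127e-9 m.
Converting to Å: λ = 11.27 Å ≈ 11.3 Å.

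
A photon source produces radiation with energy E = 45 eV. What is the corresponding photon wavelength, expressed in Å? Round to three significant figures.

276 Å

(h = 6.62607015·10^-34 J·s, c = 2.99792458·10^8 m/s, 1 eV = 1.602176634·10^-19 J.)
In SI units: E = 45 eV = 7.2098·10^-18 J.
The photon relation is λ = hc/E, giving λ = 2.755·10^-8 m.
Converting to Å: λ = 275.5 Å ≈ 276 Å.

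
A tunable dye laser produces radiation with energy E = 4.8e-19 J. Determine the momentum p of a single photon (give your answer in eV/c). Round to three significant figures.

The photon relation is p = E/c, giving p = 1.601e-27 kg·m/s.
Converting to eV/c: p = 2.996 eV/c ≈ 3.00 eV/c.

3.00 eV/c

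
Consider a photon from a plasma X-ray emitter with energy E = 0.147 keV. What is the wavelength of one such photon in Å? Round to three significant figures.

First convert: E = 0.147 keV = 2.3552 × 10^-17 J.
The photon relation is λ = hc/E, giving λ = 8.434 × 10^-9 m.
Converting to Å: λ = 84.34 Å ≈ 84.3 Å.

84.3 Å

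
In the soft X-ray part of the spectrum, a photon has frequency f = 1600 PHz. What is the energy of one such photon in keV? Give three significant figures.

(h = 6.62607015·10^-34 J·s, 1 eV = 1.602176634·10^-19 J.)
First convert: f = 1600 PHz = 1.60·10^18 Hz.
For a photon E = hf, so E = 1.060·10^-15 J.
Converting to keV: E = 6.617 keV ≈ 6.62 keV.

6.62 keV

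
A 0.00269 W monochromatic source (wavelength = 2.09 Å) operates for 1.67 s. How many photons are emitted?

Total energy: E_total = P·t = 0.00269 × 1.67 = 0.004492 J.
Per-photon energy: E = 9.505e-16 J.
N = E_total / E_photon = 4.73e12.

4.73e12 photons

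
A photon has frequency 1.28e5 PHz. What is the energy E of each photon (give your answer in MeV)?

0.529 MeV

First convert: f = 1.28e5 PHz = 1.28e20 Hz.
For a photon E = hf, so E = 8.481e-14 J.
Converting to MeV: E = 0.5294 MeV ≈ 0.529 MeV.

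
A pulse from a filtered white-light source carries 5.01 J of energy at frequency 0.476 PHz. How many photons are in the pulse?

1.59 × 10^19 photons

Per-photon energy: E = 3.154 × 10^-19 J (from frequency = 0.476 PHz).
N = E_total / E_photon = 5.01 J / 3.154 × 10^-19 J = 1.59 × 10^19.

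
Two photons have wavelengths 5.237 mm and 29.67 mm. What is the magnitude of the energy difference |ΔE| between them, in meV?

0.195 meV

Using E = hc/λ: E₁ = 3.7931e-23 J, E₂ = 6.6951e-24 J.
|ΔE| = |3.7931e-23 − 6.6951e-24| = 3.12e-23 J = 0.195 meV.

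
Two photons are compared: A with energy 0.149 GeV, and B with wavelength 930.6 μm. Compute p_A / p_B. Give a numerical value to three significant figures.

1.12e11

p_A = 7.963e-20 kg·m/s (from energy = 0.149 GeV, via p = E/c).
p_B = 7.120e-31 kg·m/s (from wavelength = 930.6 μm, via p = h/λ).
Ratio = 7.963e-20 / 7.120e-31 = 1.12e11.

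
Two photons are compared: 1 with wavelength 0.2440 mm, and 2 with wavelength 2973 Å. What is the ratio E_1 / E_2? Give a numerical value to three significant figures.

1.22 × 10^-3

E_1 = 8.141 × 10^-22 J (from wavelength = 0.2440 mm, via E = hc/λ).
E_2 = 6.682 × 10^-19 J (from wavelength = 2973 Å, via E = hc/λ).
Ratio = 8.141 × 10^-22 / 6.682 × 10^-19 = 1.22 × 10^-3.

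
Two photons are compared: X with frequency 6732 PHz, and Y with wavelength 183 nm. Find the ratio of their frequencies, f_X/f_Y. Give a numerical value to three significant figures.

4110

f_X = 6.732e18 Hz (from frequency = 6732 PHz, via f given directly).
f_Y = 1.638e15 Hz (from wavelength = 183 nm, via f = c/λ).
Ratio = 6.732e18 / 1.638e15 = 4110.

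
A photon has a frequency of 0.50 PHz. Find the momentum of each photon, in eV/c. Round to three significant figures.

2.07 eV/c

Convert to SI: f = 0.50 PHz = 5.0·10^14 Hz.
The photon relation is p = hf/c, giving p = 1.105·10^-27 kg·m/s.
Converting to eV/c: p = 2.068 eV/c ≈ 2.07 eV/c.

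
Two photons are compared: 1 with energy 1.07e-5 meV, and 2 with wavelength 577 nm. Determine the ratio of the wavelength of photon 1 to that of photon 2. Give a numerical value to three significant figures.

2.01e8

λ_1 = 115.9 m (from energy = 1.07e-5 meV, via λ = hc/E).
λ_2 = 5.770e-7 m (from wavelength = 577 nm, via λ given directly).
Ratio = 115.9 / 5.770e-7 = 2.01e8.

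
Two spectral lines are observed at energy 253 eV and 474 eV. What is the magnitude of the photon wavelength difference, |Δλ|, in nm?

Using λ = hc/E: λ₁ = 4.901e-9 m, λ₂ = 2.616e-9 m.
|Δλ| = |4.901e-9 − 2.616e-9| = 2.28e-9 m = 2.28 nm.

2.28 nm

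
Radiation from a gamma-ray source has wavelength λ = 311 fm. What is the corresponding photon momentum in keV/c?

3990 keV/c

First convert: λ = 311 fm = 3.11 × 10^-13 m.
Apply p = h/λ: p = 2.131 × 10^-21 kg·m/s.
Converting to keV/c: p = 3987 keV/c ≈ 3990 keV/c.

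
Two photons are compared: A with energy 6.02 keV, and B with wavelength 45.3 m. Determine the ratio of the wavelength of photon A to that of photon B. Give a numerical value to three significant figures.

λ_A = 2.060 × 10^-10 m (from energy = 6.02 keV, via λ = hc/E).
λ_B = 45.30 m (from wavelength = 45.3 m, via λ given directly).
Ratio = 2.060 × 10^-10 / 45.30 = 4.55 × 10^-12.

4.55 × 10^-12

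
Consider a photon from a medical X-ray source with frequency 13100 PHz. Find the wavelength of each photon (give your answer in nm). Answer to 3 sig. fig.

First convert: f = 13100 PHz = 1.31e19 Hz.
Apply λ = c/f: λ = 2.288e-11 m.
Converting to nm: λ = 0.02288 nm ≈ 0.0229 nm.

0.0229 nm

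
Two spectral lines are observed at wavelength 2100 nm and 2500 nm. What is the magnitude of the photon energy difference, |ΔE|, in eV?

Using E = hc/λ: E₁ = 9.459e-20 J, E₂ = 7.946e-20 J.
|ΔE| = |9.459e-20 − 7.946e-20| = 1.51e-20 J = 0.0945 eV.

0.0945 eV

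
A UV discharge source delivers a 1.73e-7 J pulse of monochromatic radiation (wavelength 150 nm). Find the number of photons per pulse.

1.31e11 photons

Per-photon energy: E = 1.324e-18 J (from wavelength = 150 nm).
N = E_total / E_photon = 1.73e-7 J / 1.324e-18 J = 1.31e11.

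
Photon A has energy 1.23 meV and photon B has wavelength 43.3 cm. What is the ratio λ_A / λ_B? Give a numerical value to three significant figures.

2.33·10^-3

λ_A = 0.001008 m (from energy = 1.23 meV, via λ = hc/E).
λ_B = 0.4330 m (from wavelength = 43.3 cm, via λ given directly).
Ratio = 0.001008 / 0.4330 = 2.33·10^-3.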